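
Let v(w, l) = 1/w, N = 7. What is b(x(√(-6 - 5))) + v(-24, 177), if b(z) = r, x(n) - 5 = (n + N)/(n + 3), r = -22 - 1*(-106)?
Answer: 2015/24 ≈ 83.958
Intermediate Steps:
r = 84 (r = -22 + 106 = 84)
x(n) = 5 + (7 + n)/(3 + n) (x(n) = 5 + (n + 7)/(n + 3) = 5 + (7 + n)/(3 + n))
b(z) = 84
b(x(√(-6 - 5))) + v(-24, 177) = 84 + 1/(-24) = 84 - 1/24 = 2015/24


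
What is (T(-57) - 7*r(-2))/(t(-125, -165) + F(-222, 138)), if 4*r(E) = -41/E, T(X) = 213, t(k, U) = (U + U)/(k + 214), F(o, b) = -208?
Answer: -126113/150736 ≈ -0.83665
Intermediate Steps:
t(k, U) = 2*U/(214 + k) (t(k, U) = (2*U)/(214 + k) = 2*U/(214 + k))
r(E) = -41/(4*E) (r(E) = (-41/E)/4 = -41/(4*E))
(T(-57) - 7*r(-2))/(t(-125, -165) + F(-222, 138)) = (213 - (-287)/(4*(-2)))/(2*(-165)/(214 - 125) - 208) = (213 - (-287)*(-1)/(4*2))/(2*(-165)/89 - 208) = (213 - 7*41/8)/(2*(-165)*(1/89) - 208) = (213 - 287/8)/(-330/89 - 208) = 1417/(8*(-18842/89)) = (1417/8)*(-89/18842) = -126113/150736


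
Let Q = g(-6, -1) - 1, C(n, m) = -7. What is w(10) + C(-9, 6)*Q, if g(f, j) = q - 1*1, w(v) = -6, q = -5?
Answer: 43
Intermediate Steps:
g(f, j) = -6 (g(f, j) = -5 - 1*1 = -5 - 1 = -6)
Q = -7 (Q = -6 - 1 = -7)
w(10) + C(-9, 6)*Q = -6 - 7*(-7) = -6 + 49 = 43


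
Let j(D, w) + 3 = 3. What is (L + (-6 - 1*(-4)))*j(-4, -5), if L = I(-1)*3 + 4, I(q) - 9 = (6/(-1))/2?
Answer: 0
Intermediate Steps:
I(q) = 6 (I(q) = 9 + (6/(-1))/2 = 9 + (6*(-1))*(1/2) = 9 - 6*1/2 = 9 - 3 = 6)
j(D, w) = 0 (j(D, w) = -3 + 3 = 0)
L = 22 (L = 6*3 + 4 = 18 + 4 = 22)
(L + (-6 - 1*(-4)))*j(-4, -5) = (22 + (-6 - 1*(-4)))*0 = (22 + (-6 + 4))*0 = (22 - 2)*0 = 20*0 = 0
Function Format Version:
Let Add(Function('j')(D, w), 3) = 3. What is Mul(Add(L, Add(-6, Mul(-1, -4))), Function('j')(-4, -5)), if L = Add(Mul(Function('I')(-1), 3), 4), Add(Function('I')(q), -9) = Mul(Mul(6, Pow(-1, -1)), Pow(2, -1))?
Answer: 0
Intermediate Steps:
Function('I')(q) = 6 (Function('I')(q) = Add(9, Mul(Mul(6, Pow(-1, -1)), Pow(2, -1))) = Add(9, Mul(Mul(6, -1), Rational(1, 2))) = Add(9, Mul(-6, Rational(1, 2))) = Add(9, -3) = 6)
Function('j')(D, w) = 0 (Function('j')(D, w) = Add(-3, 3) = 0)
L = 22 (L = Add(Mul(6, 3), 4) = Add(18, 4) = 22)
Mul(Add(L, Add(-6, Mul(-1, -4))), Function('j')(-4, -5)) = Mul(Add(22, Add(-6, Mul(-1, -4))), 0) = Mul(Add(22, Add(-6, 4)), 0) = Mul(Add(22, -2), 0) = Mul(20, 0) = 0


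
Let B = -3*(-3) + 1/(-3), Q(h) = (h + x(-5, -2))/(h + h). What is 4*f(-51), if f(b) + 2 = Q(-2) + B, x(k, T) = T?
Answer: 92/3 ≈ 30.667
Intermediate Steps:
Q(h) = (-2 + h)/(2*h) (Q(h) = (h - 2)/(h + h) = (-2 + h)/((2*h)) = (-2 + h)*(1/(2*h)) = (-2 + h)/(2*h))
B = 26/3 (B = 9 - ⅓ = 26/3 ≈ 8.6667)
f(b) = 23/3 (f(b) = -2 + ((½)*(-2 - 2)/(-2) + 26/3) = -2 + ((½)*(-½)*(-4) + 26/3) = -2 + (1 + 26/3) = -2 + 29/3 = 23/3)
4*f(-51) = 4*(23/3) = 92/3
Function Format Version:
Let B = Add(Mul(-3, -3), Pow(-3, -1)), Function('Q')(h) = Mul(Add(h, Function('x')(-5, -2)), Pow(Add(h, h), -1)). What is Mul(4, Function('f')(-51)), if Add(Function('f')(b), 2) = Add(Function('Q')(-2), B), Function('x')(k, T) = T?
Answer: Rational(92, 3) ≈ 30.667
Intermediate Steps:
Function('Q')(h) = Mul(Rational(1, 2), Pow(h, -1), Add(-2, h)) (Function('Q')(h) = Mul(Add(h, -2), Pow(Add(h, h), -1)) = Mul(Add(-2, h), Pow(Mul(2, h), -1)) = Mul(Add(-2, h), Mul(Rational(1, 2), Pow(h, -1))) = Mul(Rational(1, 2), Pow(h, -1), Add(-2, h)))
B = Rational(26, 3) (B = Add(9, Rational(-1, 3)) = Rational(26, 3) ≈ 8.6667)
Function('f')(b) = Rational(23, 3) (Function('f')(b) = Add(-2, Add(Mul(Rational(1, 2), Pow(-2, -1), Add(-2, -2)), Rational(26, 3))) = Add(-2, Add(Mul(Rational(1, 2), Rational(-1, 2), -4), Rational(26, 3))) = Add(-2, Add(1, Rational(26, 3))) = Add(-2, Rational(29, 3)) = Rational(23, 3))
Mul(4, Function('f')(-51)) = Mul(4, Rational(23, 3)) = Rational(92, 3)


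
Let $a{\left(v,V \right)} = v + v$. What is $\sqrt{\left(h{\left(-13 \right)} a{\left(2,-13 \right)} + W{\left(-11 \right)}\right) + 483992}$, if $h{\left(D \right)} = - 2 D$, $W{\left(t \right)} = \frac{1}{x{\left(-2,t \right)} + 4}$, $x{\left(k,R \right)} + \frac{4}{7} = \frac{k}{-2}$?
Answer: $\frac{\sqrt{465216473}}{31} \approx 695.77$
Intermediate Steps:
$x{\left(k,R \right)} = - \frac{4}{7} - \frac{k}{2}$ ($x{\left(k,R \right)} = - \frac{4}{7} + \frac{k}{-2} = - \frac{4}{7} + k \left(- \frac{1}{2}\right) = - \frac{4}{7} - \frac{k}{2}$)
$W{\left(t \right)} = \frac{7}{31}$ ($W{\left(t \right)} = \frac{1}{\left(- \frac{4}{7} - -1\right) + 4} = \frac{1}{\left(- \frac{4}{7} + 1\right) + 4} = \frac{1}{\frac{3}{7} + 4} = \frac{1}{\frac{31}{7}} = \frac{7}{31}$)
$a{\left(v,V \right)} = 2 v$
$\sqrt{\left(h{\left(-13 \right)} a{\left(2,-13 \right)} + W{\left(-11 \right)}\right) + 483992} = \sqrt{\left(\left(-2\right) \left(-13\right) 2 \cdot 2 + \frac{7}{31}\right) + 483992} = \sqrt{\left(26 \cdot 4 + \frac{7}{31}\right) + 483992} = \sqrt{\left(104 + \frac{7}{31}\right) + 483992} = \sqrt{\frac{3231}{31} + 483992} = \sqrt{\frac{15006983}{31}} = \frac{\sqrt{465216473}}{31}$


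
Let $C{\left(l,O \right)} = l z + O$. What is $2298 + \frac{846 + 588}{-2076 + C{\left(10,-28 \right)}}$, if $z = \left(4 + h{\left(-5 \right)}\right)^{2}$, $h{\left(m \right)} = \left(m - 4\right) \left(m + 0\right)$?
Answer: $\frac{8390237}{3651} \approx 2298.1$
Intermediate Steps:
$h{\left(m \right)} = m \left(-4 + m\right)$ ($h{\left(m \right)} = \left(-4 + m\right) m = m \left(-4 + m\right)$)
$z = 2401$ ($z = \left(4 - 5 \left(-4 - 5\right)\right)^{2} = \left(4 - -45\right)^{2} = \left(4 + 45\right)^{2} = 49^{2} = 2401$)
$C{\left(l,O \right)} = O + 2401 l$ ($C{\left(l,O \right)} = l 2401 + O = 2401 l + O = O + 2401 l$)
$2298 + \frac{846 + 588}{-2076 + C{\left(10,-28 \right)}} = 2298 + \frac{846 + 588}{-2076 + \left(-28 + 2401 \cdot 10\right)} = 2298 + \frac{1434}{-2076 + \left(-28 + 24010\right)} = 2298 + \frac{1434}{-2076 + 23982} = 2298 + \frac{1434}{21906} = 2298 + 1434 \cdot \frac{1}{21906} = 2298 + \frac{239}{3651} = \frac{8390237}{3651}$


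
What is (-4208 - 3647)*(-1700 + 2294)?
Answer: -4665870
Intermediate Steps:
(-4208 - 3647)*(-1700 + 2294) = -7855*594 = -4665870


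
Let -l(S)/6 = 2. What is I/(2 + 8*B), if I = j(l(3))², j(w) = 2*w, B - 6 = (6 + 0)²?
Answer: 288/169 ≈ 1.7041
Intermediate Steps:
l(S) = -12 (l(S) = -6*2 = -12)
B = 42 (B = 6 + (6 + 0)² = 6 + 6² = 6 + 36 = 42)
I = 576 (I = (2*(-12))² = (-24)² = 576)
I/(2 + 8*B) = 576/(2 + 8*42) = 576/(2 + 336) = 576/338 = 576*(1/338) = 288/169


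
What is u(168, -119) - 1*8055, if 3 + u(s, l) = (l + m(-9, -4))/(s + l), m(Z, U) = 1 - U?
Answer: -394956/49 ≈ -8060.3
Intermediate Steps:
u(s, l) = -3 + (5 + l)/(l + s) (u(s, l) = -3 + (l + (1 - 1*(-4)))/(s + l) = -3 + (l + (1 + 4))/(l + s) = -3 + (l + 5)/(l + s) = -3 + (5 + l)/(l + s))
u(168, -119) - 1*8055 = (5 - 3*168 - 2*(-119))/(-119 + 168) - 1*8055 = (5 - 504 + 238)/49 - 8055 = (1/49)*(-261) - 8055 = -261/49 - 8055 = -394956/49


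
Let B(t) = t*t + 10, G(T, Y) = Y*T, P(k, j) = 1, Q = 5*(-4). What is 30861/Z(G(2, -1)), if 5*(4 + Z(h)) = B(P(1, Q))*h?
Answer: -51435/14 ≈ -3673.9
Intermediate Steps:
Q = -20
G(T, Y) = T*Y
B(t) = 10 + t² (B(t) = t² + 10 = 10 + t²)
Z(h) = -4 + 11*h/5 (Z(h) = -4 + ((10 + 1²)*h)/5 = -4 + ((10 + 1)*h)/5 = -4 + (11*h)/5 = -4 + 11*h/5)
30861/Z(G(2, -1)) = 30861/(-4 + 11*(2*(-1))/5) = 30861/(-4 + (11/5)*(-2)) = 30861/(-4 - 22/5) = 30861/(-42/5) = 30861*(-5/42) = -51435/14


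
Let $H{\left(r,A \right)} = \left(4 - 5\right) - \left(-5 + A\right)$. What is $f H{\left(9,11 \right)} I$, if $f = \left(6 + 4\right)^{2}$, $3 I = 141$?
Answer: $-32900$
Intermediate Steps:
$H{\left(r,A \right)} = 4 - A$ ($H{\left(r,A \right)} = -1 - \left(-5 + A\right) = 4 - A$)
$I = 47$ ($I = \frac{1}{3} \cdot 141 = 47$)
$f = 100$ ($f = 10^{2} = 100$)
$f H{\left(9,11 \right)} I = 100 \left(4 - 11\right) 47 = 100 \left(-7\right) 47 = \left(-700\right) 47 = -32900$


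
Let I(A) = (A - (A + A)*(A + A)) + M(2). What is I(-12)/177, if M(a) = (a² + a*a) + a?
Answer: -578/177 ≈ -3.2655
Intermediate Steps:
M(a) = a + 2*a² (M(a) = (a² + a²) + a = 2*a² + a = a + 2*a²)
I(A) = 10 + A - 4*A² (I(A) = (A - (A + A)*(A + A)) + 2*(1 + 2*2) = (A - 2*A*2*A) + 2*(1 + 4) = (A - 4*A²) + 2*5 = (A - 4*A²) + 10 = 10 + A - 4*A²)
I(-12)/177 = (10 - 12 - 4*(-12)²)/177 = (10 - 12 - 4*144)*(1/177) = (10 - 12 - 576)*(1/177) = -578*1/177 = -578/177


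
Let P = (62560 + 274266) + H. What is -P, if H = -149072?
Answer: -187754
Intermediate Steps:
P = 187754 (P = (62560 + 274266) - 149072 = 336826 - 149072 = 187754)
-P = -1*187754 = -187754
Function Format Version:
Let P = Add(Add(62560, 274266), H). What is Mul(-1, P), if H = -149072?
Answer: -187754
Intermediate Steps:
P = 187754 (P = Add(Add(62560, 274266), -149072) = Add(336826, -149072) = 187754)
Mul(-1, P) = Mul(-1, 187754) = -187754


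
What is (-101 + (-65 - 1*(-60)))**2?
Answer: 11236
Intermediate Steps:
(-101 + (-65 - 1*(-60)))**2 = (-101 + (-65 + 60))**2 = (-101 - 5)**2 = (-106)**2 = 11236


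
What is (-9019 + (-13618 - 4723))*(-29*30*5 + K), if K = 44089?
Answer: -1087259040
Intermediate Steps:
(-9019 + (-13618 - 4723))*(-29*30*5 + K) = (-9019 + (-13618 - 4723))*(-29*30*5 + 44089) = (-9019 - 18341)*(-870*5 + 44089) = -27360*(-4350 + 44089) = -27360*39739 = -1087259040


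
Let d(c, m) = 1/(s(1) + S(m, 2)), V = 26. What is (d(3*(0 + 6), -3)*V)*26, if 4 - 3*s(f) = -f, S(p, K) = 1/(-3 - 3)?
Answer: 1352/3 ≈ 450.67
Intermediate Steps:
S(p, K) = -1/6 (S(p, K) = 1/(-6) = -1/6)
s(f) = 4/3 + f/3 (s(f) = 4/3 - (-1)*f/3 = 4/3 + f/3)
d(c, m) = 2/3 (d(c, m) = 1/((4/3 + (1/3)*1) - 1/6) = 1/((4/3 + 1/3) - 1/6) = 1/(5/3 - 1/6) = 1/(3/2) = 2/3)
(d(3*(0 + 6), -3)*V)*26 = ((2/3)*26)*26 = (52/3)*26 = 1352/3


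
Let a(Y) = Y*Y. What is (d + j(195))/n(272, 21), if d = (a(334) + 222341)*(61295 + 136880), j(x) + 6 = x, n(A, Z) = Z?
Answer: 22056679388/7 ≈ 3.1510e+9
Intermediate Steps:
a(Y) = Y²
j(x) = -6 + x
d = 66170037975 (d = (334² + 222341)*(61295 + 136880) = (111556 + 222341)*198175 = 333897*198175 = 66170037975)
(d + j(195))/n(272, 21) = (66170037975 + (-6 + 195))/21 = (66170037975 + 189)*(1/21) = 66170038164*(1/21) = 22056679388/7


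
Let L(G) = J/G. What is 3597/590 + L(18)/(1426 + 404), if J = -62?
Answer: 592243/97173 ≈ 6.0947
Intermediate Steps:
L(G) = -62/G
3597/590 + L(18)/(1426 + 404) = 3597/590 + (-62/18)/(1426 + 404) = 3597*(1/590) - 62*1/18/1830 = 3597/590 - 31/9*1/1830 = 3597/590 - 31/16470 = 592243/97173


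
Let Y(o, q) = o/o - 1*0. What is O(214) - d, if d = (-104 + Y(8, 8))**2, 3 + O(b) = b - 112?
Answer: -10510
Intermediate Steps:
Y(o, q) = 1 (Y(o, q) = 1 + 0 = 1)
O(b) = -115 + b (O(b) = -3 + (b - 112) = -3 + (-112 + b) = -115 + b)
d = 10609 (d = (-104 + 1)**2 = (-103)**2 = 10609)
O(214) - d = (-115 + 214) - 1*10609 = 99 - 10609 = -10510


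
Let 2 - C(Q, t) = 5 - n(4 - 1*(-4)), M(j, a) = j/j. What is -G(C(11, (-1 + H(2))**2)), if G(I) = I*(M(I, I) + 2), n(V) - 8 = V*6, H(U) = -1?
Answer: -159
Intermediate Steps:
M(j, a) = 1
n(V) = 8 + 6*V (n(V) = 8 + V*6 = 8 + 6*V)
C(Q, t) = 53 (C(Q, t) = 2 - (5 - (8 + 6*(4 - 1*(-4)))) = 2 - (5 - (8 + 6*(4 + 4))) = 2 - (5 - (8 + 6*8)) = 2 - (5 - (8 + 48)) = 2 - (5 - 1*56) = 2 - (5 - 56) = 2 - 1*(-51) = 2 + 51 = 53)
G(I) = 3*I (G(I) = I*(1 + 2) = I*3 = 3*I)
-G(C(11, (-1 + H(2))**2)) = -3*53 = -1*159 = -159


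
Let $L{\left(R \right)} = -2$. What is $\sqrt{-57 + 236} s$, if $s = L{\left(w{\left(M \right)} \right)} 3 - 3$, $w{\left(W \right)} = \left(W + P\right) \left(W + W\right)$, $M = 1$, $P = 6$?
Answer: $- 9 \sqrt{179} \approx -120.41$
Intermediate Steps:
$w{\left(W \right)} = 2 W \left(6 + W\right)$ ($w{\left(W \right)} = \left(W + 6\right) \left(W + W\right) = \left(6 + W\right) 2 W = 2 W \left(6 + W\right)$)
$s = -9$ ($s = \left(-2\right) 3 - 3 = -6 - 3 = -9$)
$\sqrt{-57 + 236} s = \sqrt{-57 + 236} \left(-9\right) = \sqrt{179} \left(-9\right) = - 9 \sqrt{179}$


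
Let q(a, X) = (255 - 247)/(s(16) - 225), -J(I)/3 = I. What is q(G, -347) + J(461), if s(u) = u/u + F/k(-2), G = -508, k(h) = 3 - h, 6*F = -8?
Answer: -1163133/841 ≈ -1383.0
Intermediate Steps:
F = -4/3 (F = (⅙)*(-8) = -4/3 ≈ -1.3333)
J(I) = -3*I
s(u) = 11/15 (s(u) = u/u - 4/(3*(3 - 1*(-2))) = 1 - 4/(3*(3 + 2)) = 1 - 4/3/5 = 1 - 4/3*⅕ = 1 - 4/15 = 11/15)
q(a, X) = -30/841 (q(a, X) = (255 - 247)/(11/15 - 225) = 8/(-3364/15) = 8*(-15/3364) = -30/841)
q(G, -347) + J(461) = -30/841 - 3*461 = -30/841 - 1383 = -1163133/841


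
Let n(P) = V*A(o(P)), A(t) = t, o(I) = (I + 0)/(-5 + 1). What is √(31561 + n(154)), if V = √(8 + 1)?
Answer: √125782/2 ≈ 177.33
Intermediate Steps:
o(I) = -I/4 (o(I) = I/(-4) = I*(-¼) = -I/4)
V = 3 (V = √9 = 3)
n(P) = -3*P/4 (n(P) = 3*(-P/4) = -3*P/4)
√(31561 + n(154)) = √(31561 - ¾*154) = √(31561 - 231/2) = √(62891/2) = √125782/2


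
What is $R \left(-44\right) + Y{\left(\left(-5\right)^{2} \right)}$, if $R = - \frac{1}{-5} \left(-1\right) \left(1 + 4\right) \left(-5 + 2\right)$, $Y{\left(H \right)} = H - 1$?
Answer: $-108$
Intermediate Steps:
$Y{\left(H \right)} = -1 + H$
$R = 3$ ($R = \left(-1\right) \left(- \frac{1}{5}\right) \left(-1\right) 5 \left(-3\right) = \frac{1}{5} \left(-1\right) \left(-15\right) = \left(- \frac{1}{5}\right) \left(-15\right) = 3$)
$R \left(-44\right) + Y{\left(\left(-5\right)^{2} \right)} = 3 \left(-44\right) - \left(1 - \left(-5\right)^{2}\right) = -132 + \left(-1 + 25\right) = -132 + 24 = -108$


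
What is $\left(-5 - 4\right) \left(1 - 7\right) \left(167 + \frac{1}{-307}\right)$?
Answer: $\frac{2768472}{307} \approx 9017.8$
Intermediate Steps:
$\left(-5 - 4\right) \left(1 - 7\right) \left(167 + \frac{1}{-307}\right) = \left(-5 - 4\right) \left(-6\right) \left(167 - \frac{1}{307}\right) = \left(-9\right) \left(-6\right) \frac{51268}{307} = 54 \cdot \frac{51268}{307} = \frac{2768472}{307}$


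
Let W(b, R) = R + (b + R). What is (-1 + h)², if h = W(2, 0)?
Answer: 1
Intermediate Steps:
W(b, R) = b + 2*R (W(b, R) = R + (R + b) = b + 2*R)
h = 2 (h = 2 + 2*0 = 2 + 0 = 2)
(-1 + h)² = (-1 + 2)² = 1² = 1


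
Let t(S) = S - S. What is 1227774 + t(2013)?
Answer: 1227774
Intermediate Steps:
t(S) = 0
1227774 + t(2013) = 1227774 + 0 = 1227774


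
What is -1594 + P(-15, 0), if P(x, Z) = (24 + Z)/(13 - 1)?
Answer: -1592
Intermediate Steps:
P(x, Z) = 2 + Z/12 (P(x, Z) = (24 + Z)/12 = (24 + Z)*(1/12) = 2 + Z/12)
-1594 + P(-15, 0) = -1594 + (2 + (1/12)*0) = -1594 + (2 + 0) = -1594 + 2 = -1592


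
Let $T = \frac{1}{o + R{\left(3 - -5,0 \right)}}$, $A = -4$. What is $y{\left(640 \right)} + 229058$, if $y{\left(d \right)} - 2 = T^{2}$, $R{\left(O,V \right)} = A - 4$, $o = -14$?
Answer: $\frac{110865041}{484} \approx 2.2906 \cdot 10^{5}$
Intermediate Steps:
$R{\left(O,V \right)} = -8$ ($R{\left(O,V \right)} = -4 - 4 = -8$)
$T = - \frac{1}{22}$ ($T = \frac{1}{-14 - 8} = \frac{1}{-22} = - \frac{1}{22} \approx -0.045455$)
$y{\left(d \right)} = \frac{969}{484}$ ($y{\left(d \right)} = 2 + \left(- \frac{1}{22}\right)^{2} = 2 + \frac{1}{484} = \frac{969}{484}$)
$y{\left(640 \right)} + 229058 = \frac{969}{484} + 229058 = \frac{110865041}{484}$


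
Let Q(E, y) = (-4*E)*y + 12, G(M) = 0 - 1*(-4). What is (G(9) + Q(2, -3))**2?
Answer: 1600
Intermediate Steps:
G(M) = 4 (G(M) = 0 + 4 = 4)
Q(E, y) = 12 - 4*E*y (Q(E, y) = -4*E*y + 12 = 12 - 4*E*y)
(G(9) + Q(2, -3))**2 = (4 + (12 - 4*2*(-3)))**2 = (4 + (12 + 24))**2 = (4 + 36)**2 = 40**2 = 1600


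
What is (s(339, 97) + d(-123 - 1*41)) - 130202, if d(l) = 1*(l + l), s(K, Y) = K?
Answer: -130191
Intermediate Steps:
d(l) = 2*l (d(l) = 1*(2*l) = 2*l)
(s(339, 97) + d(-123 - 1*41)) - 130202 = (339 + 2*(-123 - 1*41)) - 130202 = (339 + 2*(-123 - 41)) - 130202 = (339 + 2*(-164)) - 130202 = (339 - 328) - 130202 = 11 - 130202 = -130191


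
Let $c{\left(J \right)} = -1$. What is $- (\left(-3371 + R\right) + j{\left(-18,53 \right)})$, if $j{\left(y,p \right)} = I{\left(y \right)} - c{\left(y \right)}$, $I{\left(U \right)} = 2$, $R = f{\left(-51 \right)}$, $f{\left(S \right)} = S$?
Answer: $3419$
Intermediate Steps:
$R = -51$
$j{\left(y,p \right)} = 3$ ($j{\left(y,p \right)} = 2 - -1 = 2 + 1 = 3$)
$- (\left(-3371 + R\right) + j{\left(-18,53 \right)}) = - (\left(-3371 - 51\right) + 3) = - (-3422 + 3) = \left(-1\right) \left(-3419\right) = 3419$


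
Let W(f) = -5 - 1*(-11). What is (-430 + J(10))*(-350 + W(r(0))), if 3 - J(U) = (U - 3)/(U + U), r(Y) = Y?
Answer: 735042/5 ≈ 1.4701e+5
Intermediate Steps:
J(U) = 3 - (-3 + U)/(2*U) (J(U) = 3 - (U - 3)/(U + U) = 3 - (-3 + U)/(2*U))
W(f) = 6 (W(f) = -5 + 11 = 6)
(-430 + J(10))*(-350 + W(r(0))) = (-430 + (1/2)*(3 + 5*10)/10)*(-350 + 6) = (-430 + (1/2)*(1/10)*(3 + 50))*(-344) = (-430 + (1/2)*(1/10)*53)*(-344) = (-430 + 53/20)*(-344) = -8547/20*(-344) = 735042/5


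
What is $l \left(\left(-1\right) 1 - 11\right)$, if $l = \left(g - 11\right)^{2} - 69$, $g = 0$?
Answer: $-624$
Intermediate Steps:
$l = 52$ ($l = \left(0 - 11\right)^{2} - 69 = \left(-11\right)^{2} - 69 = 121 - 69 = 52$)
$l \left(\left(-1\right) 1 - 11\right) = 52 \left(\left(-1\right) 1 - 11\right) = 52 \left(-1 - 11\right) = 52 \left(-12\right) = -624$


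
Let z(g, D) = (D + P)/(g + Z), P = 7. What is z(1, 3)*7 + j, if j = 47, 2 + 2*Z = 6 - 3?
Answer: 281/3 ≈ 93.667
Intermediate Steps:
Z = ½ (Z = -1 + (6 - 3)/2 = -1 + (½)*3 = -1 + 3/2 = ½ ≈ 0.50000)
z(g, D) = (7 + D)/(½ + g) (z(g, D) = (D + 7)/(g + ½) = (7 + D)/(½ + g))
z(1, 3)*7 + j = (2*(7 + 3)/(1 + 2*1))*7 + 47 = (2*10/(1 + 2))*7 + 47 = (2*10/3)*7 + 47 = (2*(⅓)*10)*7 + 47 = (20/3)*7 + 47 = 140/3 + 47 = 281/3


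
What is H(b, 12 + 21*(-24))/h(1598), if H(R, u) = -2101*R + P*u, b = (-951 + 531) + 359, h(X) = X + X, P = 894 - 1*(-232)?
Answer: -425831/3196 ≈ -133.24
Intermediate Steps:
P = 1126 (P = 894 + 232 = 1126)
h(X) = 2*X
b = -61 (b = -420 + 359 = -61)
H(R, u) = -2101*R + 1126*u
H(b, 12 + 21*(-24))/h(1598) = (-2101*(-61) + 1126*(12 + 21*(-24)))/((2*1598)) = (128161 + 1126*(12 - 504))/3196 = (128161 + 1126*(-492))*(1/3196) = (128161 - 553992)*(1/3196) = -425831*1/3196 = -425831/3196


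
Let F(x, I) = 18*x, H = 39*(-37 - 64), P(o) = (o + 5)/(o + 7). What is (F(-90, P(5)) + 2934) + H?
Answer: -2625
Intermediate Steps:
P(o) = (5 + o)/(7 + o)
H = -3939 (H = 39*(-101) = -3939)
(F(-90, P(5)) + 2934) + H = (18*(-90) + 2934) - 3939 = (-1620 + 2934) - 3939 = 1314 - 3939 = -2625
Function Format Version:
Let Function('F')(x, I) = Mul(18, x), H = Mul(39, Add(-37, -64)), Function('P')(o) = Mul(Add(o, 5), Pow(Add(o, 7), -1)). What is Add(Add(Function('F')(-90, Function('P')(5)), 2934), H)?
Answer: -2625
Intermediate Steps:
Function('P')(o) = Mul(Pow(Add(7, o), -1), Add(5, o)) (Function('P')(o) = Mul(Add(5, o), Pow(Add(7, o), -1)) = Mul(Pow(Add(7, o), -1), Add(5, o)))
H = -3939 (H = Mul(39, -101) = -3939)
Add(Add(Function('F')(-90, Function('P')(5)), 2934), H) = Add(Add(Mul(18, -90), 2934), -3939) = Add(Add(-1620, 2934), -3939) = Add(1314, -3939) = -2625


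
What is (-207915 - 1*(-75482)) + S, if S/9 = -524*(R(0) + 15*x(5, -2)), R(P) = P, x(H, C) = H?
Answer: -486133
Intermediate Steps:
S = -353700 (S = 9*(-524*(0 + 15*5)) = 9*(-524*(0 + 75)) = 9*(-524*75) = 9*(-39300) = -353700)
(-207915 - 1*(-75482)) + S = (-207915 - 1*(-75482)) - 353700 = (-207915 + 75482) - 353700 = -132433 - 353700 = -486133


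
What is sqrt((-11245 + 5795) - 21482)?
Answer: 2*I*sqrt(6733) ≈ 164.11*I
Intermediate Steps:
sqrt((-11245 + 5795) - 21482) = sqrt(-5450 - 21482) = sqrt(-26932) = 2*I*sqrt(6733)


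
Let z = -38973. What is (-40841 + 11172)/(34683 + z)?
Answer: 29669/4290 ≈ 6.9158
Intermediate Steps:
(-40841 + 11172)/(34683 + z) = (-40841 + 11172)/(34683 - 38973) = -29669/(-4290) = -29669*(-1/4290) = 29669/4290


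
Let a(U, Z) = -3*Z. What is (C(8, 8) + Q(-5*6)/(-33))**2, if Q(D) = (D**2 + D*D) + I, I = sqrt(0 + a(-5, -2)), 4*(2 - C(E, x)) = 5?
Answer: 1528009/528 + 789*sqrt(6)/242 ≈ 2901.9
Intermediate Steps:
C(E, x) = 3/4 (C(E, x) = 2 - 1/4*5 = 2 - 5/4 = 3/4)
I = sqrt(6) (I = sqrt(0 - 3*(-2)) = sqrt(0 + 6) = sqrt(6) ≈ 2.4495)
Q(D) = sqrt(6) + 2*D**2 (Q(D) = (D**2 + D*D) + sqrt(6) = (D**2 + D**2) + sqrt(6) = 2*D**2 + sqrt(6) = sqrt(6) + 2*D**2)
(C(8, 8) + Q(-5*6)/(-33))**2 = (3/4 + (sqrt(6) + 2*(-5*6)**2)/(-33))**2 = (3/4 + (sqrt(6) + 2*(-30)**2)*(-1/33))**2 = (3/4 + (sqrt(6) + 2*900)*(-1/33))**2 = (3/4 + (sqrt(6) + 1800)*(-1/33))**2 = (3/4 + (1800 + sqrt(6))*(-1/33))**2 = (3/4 + (-600/11 - sqrt(6)/33))**2 = (-2367/44 - sqrt(6)/33)**2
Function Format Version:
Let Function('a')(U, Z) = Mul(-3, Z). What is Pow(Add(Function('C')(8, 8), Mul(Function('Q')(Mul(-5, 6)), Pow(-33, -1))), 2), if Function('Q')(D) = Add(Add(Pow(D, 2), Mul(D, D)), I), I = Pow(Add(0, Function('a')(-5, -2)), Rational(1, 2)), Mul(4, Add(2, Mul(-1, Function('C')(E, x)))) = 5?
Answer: Add(Rational(1528009, 528), Mul(Rational(789, 242), Pow(6, Rational(1, 2)))) ≈ 2901.9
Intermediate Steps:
Function('C')(E, x) = Rational(3, 4) (Function('C')(E, x) = Add(2, Mul(Rational(-1, 4), 5)) = Add(2, Rational(-5, 4)) = Rational(3, 4))
I = Pow(6, Rational(1, 2)) (I = Pow(Add(0, Mul(-3, -2)), Rational(1, 2)) = Pow(Add(0, 6), Rational(1, 2)) = Pow(6, Rational(1, 2)) ≈ 2.4495)
Function('Q')(D) = Add(Pow(6, Rational(1, 2)), Mul(2, Pow(D, 2))) (Function('Q')(D) = Add(Add(Pow(D, 2), Mul(D, D)), Pow(6, Rational(1, 2))) = Add(Add(Pow(D, 2), Pow(D, 2)), Pow(6, Rational(1, 2))) = Add(Mul(2, Pow(D, 2)), Pow(6, Rational(1, 2))) = Add(Pow(6, Rational(1, 2)), Mul(2, Pow(D, 2))))
Pow(Add(Function('C')(8, 8), Mul(Function('Q')(Mul(-5, 6)), Pow(-33, -1))), 2) = Pow(Add(Rational(3, 4), Mul(Add(Pow(6, Rational(1, 2)), Mul(2, Pow(Mul(-5, 6), 2))), Pow(-33, -1))), 2) = Pow(Add(Rational(3, 4), Mul(Add(Pow(6, Rational(1, 2)), Mul(2, Pow(-30, 2))), Rational(-1, 33))), 2) = Pow(Add(Rational(3, 4), Mul(Add(Pow(6, Rational(1, 2)), Mul(2, 900)), Rational(-1, 33))), 2) = Pow(Add(Rational(3, 4), Mul(Add(Pow(6, Rational(1, 2)), 1800), Rational(-1, 33))), 2) = Pow(Add(Rational(3, 4), Mul(Add(1800, Pow(6, Rational(1, 2))), Rational(-1, 33))), 2) = Pow(Add(Rational(3, 4), Add(Rational(-600, 11), Mul(Rational(-1, 33), Pow(6, Rational(1, 2))))), 2) = Pow(Add(Rational(-2367, 44), Mul(Rational(-1, 33), Pow(6, Rational(1, 2)))), 2)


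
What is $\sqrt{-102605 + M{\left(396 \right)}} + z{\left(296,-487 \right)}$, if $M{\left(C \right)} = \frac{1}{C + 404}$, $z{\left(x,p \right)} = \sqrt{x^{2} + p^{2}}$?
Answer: $\sqrt{324785} + \frac{i \sqrt{164167998}}{40} \approx 569.9 + 320.32 i$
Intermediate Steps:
$z{\left(x,p \right)} = \sqrt{p^{2} + x^{2}}$
$M{\left(C \right)} = \frac{1}{404 + C}$
$\sqrt{-102605 + M{\left(396 \right)}} + z{\left(296,-487 \right)} = \sqrt{-102605 + \frac{1}{404 + 396}} + \sqrt{\left(-487\right)^{2} + 296^{2}} = \sqrt{-102605 + \frac{1}{800}} + \sqrt{237169 + 87616} = \sqrt{-102605 + \frac{1}{800}} + \sqrt{324785} = \sqrt{- \frac{82083999}{800}} + \sqrt{324785} = \frac{i \sqrt{164167998}}{40} + \sqrt{324785} = \sqrt{324785} + \frac{i \sqrt{164167998}}{40}$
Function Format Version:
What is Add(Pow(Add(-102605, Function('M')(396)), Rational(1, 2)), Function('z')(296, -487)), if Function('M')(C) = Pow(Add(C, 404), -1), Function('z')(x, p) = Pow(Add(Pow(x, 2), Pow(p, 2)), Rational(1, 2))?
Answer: Add(Pow(324785, Rational(1, 2)), Mul(Rational(1, 40), I, Pow(164167998, Rational(1, 2)))) ≈ Add(569.90, Mul(320.32, I))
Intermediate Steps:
Function('z')(x, p) = Pow(Add(Pow(p, 2), Pow(x, 2)), Rational(1, 2))
Function('M')(C) = Pow(Add(404, C), -1)
Add(Pow(Add(-102605, Function('M')(396)), Rational(1, 2)), Function('z')(296, -487)) = Add(Pow(Add(-102605, Pow(Add(404, 396), -1)), Rational(1, 2)), Pow(Add(Pow(-487, 2), Pow(296, 2)), Rational(1, 2))) = Add(Pow(Add(-102605, Pow(800, -1)), Rational(1, 2)), Pow(Add(237169, 87616), Rational(1, 2))) = Add(Pow(Add(-102605, Rational(1, 800)), Rational(1, 2)), Pow(324785, Rational(1, 2))) = Add(Pow(Rational(-82083999, 800), Rational(1, 2)), Pow(324785, Rational(1, 2))) = Add(Mul(Rational(1, 40), I, Pow(164167998, Rational(1, 2))), Pow(324785, Rational(1, 2))) = Add(Pow(324785, Rational(1, 2)), Mul(Rational(1, 40), I, Pow(164167998, Rational(1, 2))))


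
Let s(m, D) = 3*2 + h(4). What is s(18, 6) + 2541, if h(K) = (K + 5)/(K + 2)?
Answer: 5097/2 ≈ 2548.5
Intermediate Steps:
h(K) = (5 + K)/(2 + K)
s(m, D) = 15/2 (s(m, D) = 3*2 + (5 + 4)/(2 + 4) = 6 + 9/6 = 6 + (⅙)*9 = 6 + 3/2 = 15/2)
s(18, 6) + 2541 = 15/2 + 2541 = 5097/2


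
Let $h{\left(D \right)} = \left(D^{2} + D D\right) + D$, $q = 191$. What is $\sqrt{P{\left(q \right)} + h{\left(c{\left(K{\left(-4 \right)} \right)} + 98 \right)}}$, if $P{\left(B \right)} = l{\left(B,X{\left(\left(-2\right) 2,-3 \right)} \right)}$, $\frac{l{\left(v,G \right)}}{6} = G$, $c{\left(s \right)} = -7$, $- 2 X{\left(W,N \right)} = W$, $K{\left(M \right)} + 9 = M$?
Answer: $\sqrt{16665} \approx 129.09$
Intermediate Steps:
$K{\left(M \right)} = -9 + M$
$X{\left(W,N \right)} = - \frac{W}{2}$
$l{\left(v,G \right)} = 6 G$
$P{\left(B \right)} = 12$ ($P{\left(B \right)} = 6 \left(- \frac{\left(-2\right) 2}{2}\right) = 6 \left(\left(- \frac{1}{2}\right) \left(-4\right)\right) = 6 \cdot 2 = 12$)
$h{\left(D \right)} = D + 2 D^{2}$ ($h{\left(D \right)} = \left(D^{2} + D^{2}\right) + D = 2 D^{2} + D = D + 2 D^{2}$)
$\sqrt{P{\left(q \right)} + h{\left(c{\left(K{\left(-4 \right)} \right)} + 98 \right)}} = \sqrt{12 + \left(-7 + 98\right) \left(1 + 2 \left(-7 + 98\right)\right)} = \sqrt{12 + 91 \left(1 + 2 \cdot 91\right)} = \sqrt{12 + 91 \left(1 + 182\right)} = \sqrt{12 + 91 \cdot 183} = \sqrt{12 + 16653} = \sqrt{16665}$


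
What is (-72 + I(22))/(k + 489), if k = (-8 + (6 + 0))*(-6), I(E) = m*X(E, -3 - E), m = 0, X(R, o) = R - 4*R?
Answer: -24/167 ≈ -0.14371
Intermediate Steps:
X(R, o) = -3*R
I(E) = 0 (I(E) = 0*(-3*E) = 0)
k = 12 (k = (-8 + 6)*(-6) = -2*(-6) = 12)
(-72 + I(22))/(k + 489) = (-72 + 0)/(12 + 489) = -72/501 = -72*1/501 = -24/167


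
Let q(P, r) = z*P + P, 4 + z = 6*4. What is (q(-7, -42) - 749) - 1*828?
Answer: -1724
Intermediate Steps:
z = 20 (z = -4 + 6*4 = -4 + 24 = 20)
q(P, r) = 21*P (q(P, r) = 20*P + P = 21*P)
(q(-7, -42) - 749) - 1*828 = (21*(-7) - 749) - 1*828 = (-147 - 749) - 828 = -896 - 828 = -1724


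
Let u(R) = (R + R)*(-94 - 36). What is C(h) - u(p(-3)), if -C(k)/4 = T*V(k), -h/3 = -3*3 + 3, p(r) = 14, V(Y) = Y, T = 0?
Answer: 3640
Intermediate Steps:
u(R) = -260*R (u(R) = (2*R)*(-130) = -260*R)
h = 18 (h = -3*(-3*3 + 3) = -3*(-9 + 3) = -3*(-6) = 18)
C(k) = 0 (C(k) = -0*k = -4*0 = 0)
C(h) - u(p(-3)) = 0 - (-260)*14 = 0 - 1*(-3640) = 0 + 3640 = 3640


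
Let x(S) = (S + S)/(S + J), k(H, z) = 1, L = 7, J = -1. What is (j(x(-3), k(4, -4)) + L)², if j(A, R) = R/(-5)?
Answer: 1156/25 ≈ 46.240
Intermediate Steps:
x(S) = 2*S/(-1 + S) (x(S) = (S + S)/(S - 1) = (2*S)/(-1 + S) = 2*S/(-1 + S))
j(A, R) = -R/5 (j(A, R) = R*(-⅕) = -R/5)
(j(x(-3), k(4, -4)) + L)² = (-⅕*1 + 7)² = (-⅕ + 7)² = (34/5)² = 1156/25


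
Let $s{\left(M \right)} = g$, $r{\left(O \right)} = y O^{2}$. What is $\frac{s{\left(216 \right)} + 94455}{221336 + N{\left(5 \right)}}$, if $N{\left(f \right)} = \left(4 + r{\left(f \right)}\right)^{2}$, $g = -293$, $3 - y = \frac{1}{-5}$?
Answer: $\frac{47081}{114196} \approx 0.41228$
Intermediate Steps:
$y = \frac{16}{5}$ ($y = 3 - \frac{1}{-5} = 3 - - \frac{1}{5} = 3 + \frac{1}{5} = \frac{16}{5} \approx 3.2$)
$r{\left(O \right)} = \frac{16 O^{2}}{5}$
$s{\left(M \right)} = -293$
$N{\left(f \right)} = \left(4 + \frac{16 f^{2}}{5}\right)^{2}$
$\frac{s{\left(216 \right)} + 94455}{221336 + N{\left(5 \right)}} = \frac{-293 + 94455}{221336 + \frac{16 \left(5 + 4 \cdot 5^{2}\right)^{2}}{25}} = \frac{94162}{221336 + \frac{16 \left(5 + 4 \cdot 25\right)^{2}}{25}} = \frac{94162}{221336 + \frac{16 \left(5 + 100\right)^{2}}{25}} = \frac{94162}{221336 + \frac{16 \cdot 105^{2}}{25}} = \frac{94162}{221336 + \frac{16}{25} \cdot 11025} = \frac{94162}{221336 + 7056} = \frac{94162}{228392} = 94162 \cdot \frac{1}{228392} = \frac{47081}{114196}$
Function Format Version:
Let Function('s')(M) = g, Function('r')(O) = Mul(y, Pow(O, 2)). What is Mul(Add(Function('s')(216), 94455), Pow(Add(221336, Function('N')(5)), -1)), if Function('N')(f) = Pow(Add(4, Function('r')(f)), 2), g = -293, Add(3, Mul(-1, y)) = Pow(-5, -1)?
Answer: Rational(47081, 114196) ≈ 0.41228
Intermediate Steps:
y = Rational(16, 5) (y = Add(3, Mul(-1, Pow(-5, -1))) = Add(3, Mul(-1, Rational(-1, 5))) = Add(3, Rational(1, 5)) = Rational(16, 5) ≈ 3.2000)
Function('r')(O) = Mul(Rational(16, 5), Pow(O, 2))
Function('s')(M) = -293
Function('N')(f) = Pow(Add(4, Mul(Rational(16, 5), Pow(f, 2))), 2)
Mul(Add(Function('s')(216), 94455), Pow(Add(221336, Function('N')(5)), -1)) = Mul(Add(-293, 94455), Pow(Add(221336, Mul(Rational(16, 25), Pow(Add(5, Mul(4, Pow(5, 2))), 2))), -1)) = Mul(94162, Pow(Add(221336, Mul(Rational(16, 25), Pow(Add(5, Mul(4, 25)), 2))), -1)) = Mul(94162, Pow(Add(221336, Mul(Rational(16, 25), Pow(Add(5, 100), 2))), -1)) = Mul(94162, Pow(Add(221336, Mul(Rational(16, 25), Pow(105, 2))), -1)) = Mul(94162, Pow(Add(221336, Mul(Rational(16, 25), 11025)), -1)) = Mul(94162, Pow(Add(221336, 7056), -1)) = Mul(94162, Pow(228392, -1)) = Mul(94162, Rational(1, 228392)) = Rational(47081, 114196)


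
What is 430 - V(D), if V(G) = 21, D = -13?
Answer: 409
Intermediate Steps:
430 - V(D) = 430 - 1*21 = 430 - 21 = 409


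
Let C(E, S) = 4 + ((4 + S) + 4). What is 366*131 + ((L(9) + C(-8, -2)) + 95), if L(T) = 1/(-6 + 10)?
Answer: 192205/4 ≈ 48051.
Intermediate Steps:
L(T) = ¼ (L(T) = 1/4 = ¼)
C(E, S) = 12 + S (C(E, S) = 4 + (8 + S) = 12 + S)
366*131 + ((L(9) + C(-8, -2)) + 95) = 366*131 + ((¼ + (12 - 2)) + 95) = 47946 + ((¼ + 10) + 95) = 47946 + (41/4 + 95) = 47946 + 421/4 = 192205/4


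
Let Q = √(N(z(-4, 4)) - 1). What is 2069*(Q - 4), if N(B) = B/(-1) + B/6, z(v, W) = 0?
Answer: -8276 + 2069*I ≈ -8276.0 + 2069.0*I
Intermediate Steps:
N(B) = -5*B/6 (N(B) = B*(-1) + B*(⅙) = -B + B/6 = -5*B/6)
Q = I (Q = √(-⅚*0 - 1) = √(0 - 1) = √(-1) = I ≈ 1.0*I)
2069*(Q - 4) = 2069*(I - 4) = 2069*(-4 + I) = -8276 + 2069*I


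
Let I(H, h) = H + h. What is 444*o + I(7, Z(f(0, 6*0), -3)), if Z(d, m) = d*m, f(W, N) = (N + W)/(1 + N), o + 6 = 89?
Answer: 36859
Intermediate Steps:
o = 83 (o = -6 + 89 = 83)
f(W, N) = (N + W)/(1 + N)
444*o + I(7, Z(f(0, 6*0), -3)) = 444*83 + (7 + ((6*0 + 0)/(1 + 6*0))*(-3)) = 36852 + (7 + ((0 + 0)/(1 + 0))*(-3)) = 36852 + (7 + (0/1)*(-3)) = 36852 + (7 + (1*0)*(-3)) = 36852 + (7 + 0*(-3)) = 36852 + (7 + 0) = 36852 + 7 = 36859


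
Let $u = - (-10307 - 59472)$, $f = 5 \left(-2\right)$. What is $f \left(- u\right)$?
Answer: $697790$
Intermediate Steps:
$f = -10$
$u = 69779$ ($u = - (-10307 - 59472) = \left(-1\right) \left(-69779\right) = 69779$)
$f \left(- u\right) = - 10 \left(\left(-1\right) 69779\right) = \left(-10\right) \left(-69779\right) = 697790$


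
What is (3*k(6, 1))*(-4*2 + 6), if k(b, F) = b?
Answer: -36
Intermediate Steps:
(3*k(6, 1))*(-4*2 + 6) = (3*6)*(-4*2 + 6) = 18*(-8 + 6) = 18*(-2) = -36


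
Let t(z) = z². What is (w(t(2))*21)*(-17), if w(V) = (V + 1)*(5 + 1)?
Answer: -10710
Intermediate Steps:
w(V) = 6 + 6*V (w(V) = (1 + V)*6 = 6 + 6*V)
(w(t(2))*21)*(-17) = ((6 + 6*2²)*21)*(-17) = ((6 + 6*4)*21)*(-17) = ((6 + 24)*21)*(-17) = (30*21)*(-17) = 630*(-17) = -10710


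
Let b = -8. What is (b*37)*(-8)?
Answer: 2368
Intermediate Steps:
(b*37)*(-8) = -8*37*(-8) = -296*(-8) = 2368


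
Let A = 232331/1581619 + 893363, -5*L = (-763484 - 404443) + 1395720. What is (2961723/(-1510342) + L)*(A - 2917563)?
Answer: 1101513005150977757939049/11943928018490 ≈ 9.2224e+10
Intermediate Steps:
L = -227793/5 (L = -((-763484 - 404443) + 1395720)/5 = -(-1167927 + 1395720)/5 = -⅕*227793 = -227793/5 ≈ -45559.)
A = 1412960127028/1581619 (A = 232331*(1/1581619) + 893363 = 232331/1581619 + 893363 = 1412960127028/1581619 ≈ 8.9336e+5)
(2961723/(-1510342) + L)*(A - 2917563) = (2961723/(-1510342) - 227793/5)*(1412960127028/1581619 - 2917563) = (2961723*(-1/1510342) - 227793/5)*(-3201512947469/1581619) = (-2961723/1510342 - 227793/5)*(-3201512947469/1581619) = -344060143821/7551710*(-3201512947469/1581619) = 1101513005150977757939049/11943928018490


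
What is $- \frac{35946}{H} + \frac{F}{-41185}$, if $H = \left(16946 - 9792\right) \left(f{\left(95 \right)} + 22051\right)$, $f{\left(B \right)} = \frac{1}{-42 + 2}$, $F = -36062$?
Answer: $\frac{37915976901662}{43313626173685} \approx 0.87538$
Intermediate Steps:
$f{\left(B \right)} = - \frac{1}{40}$ ($f{\left(B \right)} = \frac{1}{-40} = - \frac{1}{40}$)
$H = \frac{3155053503}{20}$ ($H = \left(16946 - 9792\right) \left(- \frac{1}{40} + 22051\right) = 7154 \cdot \frac{882039}{40} = \frac{3155053503}{20} \approx 1.5775 \cdot 10^{8}$)
$- \frac{35946}{H} + \frac{F}{-41185} = - \frac{35946}{\frac{3155053503}{20}} - \frac{36062}{-41185} = \left(-35946\right) \frac{20}{3155053503} - - \frac{36062}{41185} = - \frac{239640}{1051684501} + \frac{36062}{41185} = \frac{37915976901662}{43313626173685}$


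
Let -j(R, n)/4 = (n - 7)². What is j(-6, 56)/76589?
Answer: -9604/76589 ≈ -0.12540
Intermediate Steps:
j(R, n) = -4*(-7 + n)² (j(R, n) = -4*(n - 7)² = -4*(-7 + n)²)
j(-6, 56)/76589 = -4*(-7 + 56)²/76589 = -4*49²*(1/76589) = -4*2401*(1/76589) = -9604*1/76589 = -9604/76589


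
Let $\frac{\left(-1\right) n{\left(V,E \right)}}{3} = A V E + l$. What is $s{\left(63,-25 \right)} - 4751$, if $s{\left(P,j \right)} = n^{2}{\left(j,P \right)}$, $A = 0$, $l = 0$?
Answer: $-4751$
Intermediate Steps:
$n{\left(V,E \right)} = 0$ ($n{\left(V,E \right)} = - 3 \left(0 V E + 0\right) = - 3 \left(0 E + 0\right) = - 3 \left(0 + 0\right) = \left(-3\right) 0 = 0$)
$s{\left(P,j \right)} = 0$ ($s{\left(P,j \right)} = 0^{2} = 0$)
$s{\left(63,-25 \right)} - 4751 = 0 - 4751 = -4751$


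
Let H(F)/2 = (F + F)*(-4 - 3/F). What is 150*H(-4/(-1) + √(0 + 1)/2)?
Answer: -12600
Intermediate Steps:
H(F) = 4*F*(-4 - 3/F) (H(F) = 2*((F + F)*(-4 - 3/F)) = 2*((2*F)*(-4 - 3/F)) = 2*(2*F*(-4 - 3/F)) = 4*F*(-4 - 3/F))
150*H(-4/(-1) + √(0 + 1)/2) = 150*(-12 - 16*(-4/(-1) + √(0 + 1)/2)) = 150*(-12 - 16*(-4*(-1) + √1*(½))) = 150*(-12 - 16*(4 + 1*(½))) = 150*(-12 - 16*(4 + ½)) = 150*(-12 - 16*9/2) = 150*(-12 - 72) = 150*(-84) = -12600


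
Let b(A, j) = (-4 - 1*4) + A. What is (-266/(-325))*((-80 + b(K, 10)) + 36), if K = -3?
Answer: -2926/65 ≈ -45.015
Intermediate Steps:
b(A, j) = -8 + A (b(A, j) = (-4 - 4) + A = -8 + A)
(-266/(-325))*((-80 + b(K, 10)) + 36) = (-266/(-325))*((-80 + (-8 - 3)) + 36) = (-266*(-1/325))*((-80 - 11) + 36) = 266*(-91 + 36)/325 = (266/325)*(-55) = -2926/65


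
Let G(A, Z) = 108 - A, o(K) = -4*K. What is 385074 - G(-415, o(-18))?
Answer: 384551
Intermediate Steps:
385074 - G(-415, o(-18)) = 385074 - (108 - 1*(-415)) = 385074 - (108 + 415) = 385074 - 1*523 = 385074 - 523 = 384551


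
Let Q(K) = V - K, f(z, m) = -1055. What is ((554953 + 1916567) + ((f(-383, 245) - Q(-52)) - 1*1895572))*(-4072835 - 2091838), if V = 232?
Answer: -3542276587857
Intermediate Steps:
Q(K) = 232 - K
((554953 + 1916567) + ((f(-383, 245) - Q(-52)) - 1*1895572))*(-4072835 - 2091838) = ((554953 + 1916567) + ((-1055 - (232 - 1*(-52))) - 1*1895572))*(-4072835 - 2091838) = (2471520 + ((-1055 - (232 + 52)) - 1895572))*(-6164673) = (2471520 + ((-1055 - 1*284) - 1895572))*(-6164673) = (2471520 + ((-1055 - 284) - 1895572))*(-6164673) = (2471520 + (-1339 - 1895572))*(-6164673) = (2471520 - 1896911)*(-6164673) = 574609*(-6164673) = -3542276587857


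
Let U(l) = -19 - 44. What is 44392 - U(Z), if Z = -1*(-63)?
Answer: 44455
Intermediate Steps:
Z = 63
U(l) = -63
44392 - U(Z) = 44392 - 1*(-63) = 44392 + 63 = 44455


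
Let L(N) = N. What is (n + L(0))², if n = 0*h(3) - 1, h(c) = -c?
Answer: 1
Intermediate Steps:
n = -1 (n = 0*(-1*3) - 1 = 0*(-3) - 1 = 0 - 1 = -1)
(n + L(0))² = (-1 + 0)² = (-1)² = 1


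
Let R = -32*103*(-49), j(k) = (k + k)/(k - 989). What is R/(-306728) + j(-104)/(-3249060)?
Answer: -17923022354992/34039356234945 ≈ -0.52654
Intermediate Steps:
j(k) = 2*k/(-989 + k) (j(k) = (2*k)/(-989 + k) = 2*k/(-989 + k))
R = 161504 (R = -3296*(-49) = 161504)
R/(-306728) + j(-104)/(-3249060) = 161504/(-306728) + (2*(-104)/(-989 - 104))/(-3249060) = 161504*(-1/306728) + (2*(-104)/(-1093))*(-1/3249060) = -20188/38341 + (2*(-104)*(-1/1093))*(-1/3249060) = -20188/38341 + (208/1093)*(-1/3249060) = -20188/38341 - 52/887805645 = -17923022354992/34039356234945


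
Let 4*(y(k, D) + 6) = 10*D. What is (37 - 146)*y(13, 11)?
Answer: -4687/2 ≈ -2343.5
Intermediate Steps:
y(k, D) = -6 + 5*D/2 (y(k, D) = -6 + (10*D)/4 = -6 + 5*D/2)
(37 - 146)*y(13, 11) = (37 - 146)*(-6 + (5/2)*11) = -109*(-6 + 55/2) = -109*43/2 = -4687/2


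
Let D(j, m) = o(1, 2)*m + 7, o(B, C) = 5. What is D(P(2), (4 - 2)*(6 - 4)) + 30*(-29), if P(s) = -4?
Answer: -843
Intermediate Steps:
D(j, m) = 7 + 5*m (D(j, m) = 5*m + 7 = 7 + 5*m)
D(P(2), (4 - 2)*(6 - 4)) + 30*(-29) = (7 + 5*((4 - 2)*(6 - 4))) + 30*(-29) = (7 + 5*(2*2)) - 870 = (7 + 5*4) - 870 = (7 + 20) - 870 = 27 - 870 = -843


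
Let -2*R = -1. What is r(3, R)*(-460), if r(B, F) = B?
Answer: -1380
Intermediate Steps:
R = ½ (R = -½*(-1) = ½ ≈ 0.50000)
r(3, R)*(-460) = 3*(-460) = -1380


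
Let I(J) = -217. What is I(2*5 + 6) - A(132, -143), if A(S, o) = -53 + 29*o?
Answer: 3983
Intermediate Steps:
I(2*5 + 6) - A(132, -143) = -217 - (-53 + 29*(-143)) = -217 - (-53 - 4147) = -217 - 1*(-4200) = -217 + 4200 = 3983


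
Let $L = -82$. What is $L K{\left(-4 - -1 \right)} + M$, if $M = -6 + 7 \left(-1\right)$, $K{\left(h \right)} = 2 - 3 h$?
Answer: $-915$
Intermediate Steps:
$M = -13$ ($M = -6 - 7 = -13$)
$L K{\left(-4 - -1 \right)} + M = - 82 \left(2 - 3 \left(-4 - -1\right)\right) - 13 = - 82 \left(2 - 3 \left(-4 + 1\right)\right) - 13 = - 82 \left(2 - -9\right) - 13 = - 82 \left(2 + 9\right) - 13 = \left(-82\right) 11 - 13 = -902 - 13 = -915$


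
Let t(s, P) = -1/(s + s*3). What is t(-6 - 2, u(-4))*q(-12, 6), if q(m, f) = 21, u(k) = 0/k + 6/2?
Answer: 21/32 ≈ 0.65625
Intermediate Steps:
u(k) = 3 (u(k) = 0 + 6*(½) = 0 + 3 = 3)
t(s, P) = -1/(4*s) (t(s, P) = -1/(s + 3*s) = -1/(4*s))
t(-6 - 2, u(-4))*q(-12, 6) = -1/(4*(-6 - 2))*21 = -¼/(-8)*21 = -¼*(-⅛)*21 = (1/32)*21 = 21/32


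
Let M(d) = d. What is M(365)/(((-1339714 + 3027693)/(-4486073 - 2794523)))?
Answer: -36402980/23123 ≈ -1574.3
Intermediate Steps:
M(365)/(((-1339714 + 3027693)/(-4486073 - 2794523))) = 365/(((-1339714 + 3027693)/(-4486073 - 2794523))) = 365/((1687979/(-7280596))) = 365/((1687979*(-1/7280596))) = 365/(-1687979/7280596) = 365*(-7280596/1687979) = -36402980/23123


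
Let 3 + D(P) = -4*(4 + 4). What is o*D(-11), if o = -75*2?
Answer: 5250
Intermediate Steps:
D(P) = -35 (D(P) = -3 - 4*(4 + 4) = -3 - 4*8 = -3 - 32 = -35)
o = -150
o*D(-11) = -150*(-35) = 5250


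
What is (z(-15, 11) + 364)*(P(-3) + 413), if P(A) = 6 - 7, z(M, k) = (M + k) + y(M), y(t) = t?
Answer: 142140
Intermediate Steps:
z(M, k) = k + 2*M (z(M, k) = (M + k) + M = k + 2*M)
P(A) = -1
(z(-15, 11) + 364)*(P(-3) + 413) = ((11 + 2*(-15)) + 364)*(-1 + 413) = ((11 - 30) + 364)*412 = (-19 + 364)*412 = 345*412 = 142140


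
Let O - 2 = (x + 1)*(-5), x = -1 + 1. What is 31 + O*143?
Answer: -398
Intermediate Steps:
x = 0
O = -3 (O = 2 + (0 + 1)*(-5) = 2 + 1*(-5) = 2 - 5 = -3)
31 + O*143 = 31 - 3*143 = 31 - 429 = -398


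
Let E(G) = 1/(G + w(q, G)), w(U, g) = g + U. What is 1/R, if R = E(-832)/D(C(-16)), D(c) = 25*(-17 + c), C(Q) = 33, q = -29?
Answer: -677200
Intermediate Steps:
w(U, g) = U + g
E(G) = 1/(-29 + 2*G) (E(G) = 1/(G + (-29 + G)) = 1/(-29 + 2*G))
D(c) = -425 + 25*c
R = -1/677200 (R = 1/((-29 + 2*(-832))*(-425 + 25*33)) = 1/((-29 - 1664)*(-425 + 825)) = 1/(-1693*400) = -1/1693*1/400 = -1/677200 ≈ -1.4767e-6)
1/R = 1/(-1/677200) = -677200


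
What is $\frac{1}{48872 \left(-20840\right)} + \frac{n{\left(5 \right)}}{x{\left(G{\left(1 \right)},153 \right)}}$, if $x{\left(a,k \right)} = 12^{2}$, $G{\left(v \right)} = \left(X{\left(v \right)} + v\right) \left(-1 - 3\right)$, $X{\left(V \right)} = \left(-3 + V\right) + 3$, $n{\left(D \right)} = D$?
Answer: $\frac{318278891}{9166432320} \approx 0.034722$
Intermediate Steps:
$X{\left(V \right)} = V$
$G{\left(v \right)} = - 8 v$ ($G{\left(v \right)} = \left(v + v\right) \left(-1 - 3\right) = 2 v \left(-4\right) = - 8 v$)
$x{\left(a,k \right)} = 144$
$\frac{1}{48872 \left(-20840\right)} + \frac{n{\left(5 \right)}}{x{\left(G{\left(1 \right)},153 \right)}} = \frac{1}{48872 \left(-20840\right)} + \frac{5}{144} = \frac{1}{48872} \left(- \frac{1}{20840}\right) + 5 \cdot \frac{1}{144} = - \frac{1}{1018492480} + \frac{5}{144} = \frac{318278891}{9166432320}$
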